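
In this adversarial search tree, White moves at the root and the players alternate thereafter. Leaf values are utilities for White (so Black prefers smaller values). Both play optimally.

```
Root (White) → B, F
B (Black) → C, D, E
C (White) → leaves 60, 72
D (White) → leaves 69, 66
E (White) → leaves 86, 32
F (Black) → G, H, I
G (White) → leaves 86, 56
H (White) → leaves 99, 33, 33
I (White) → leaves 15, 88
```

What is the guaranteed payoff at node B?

69

C: max(60, 72) = 72
D: max(69, 66) = 69
E: max(86, 32) = 86
B: min(72, 69, 86) = 69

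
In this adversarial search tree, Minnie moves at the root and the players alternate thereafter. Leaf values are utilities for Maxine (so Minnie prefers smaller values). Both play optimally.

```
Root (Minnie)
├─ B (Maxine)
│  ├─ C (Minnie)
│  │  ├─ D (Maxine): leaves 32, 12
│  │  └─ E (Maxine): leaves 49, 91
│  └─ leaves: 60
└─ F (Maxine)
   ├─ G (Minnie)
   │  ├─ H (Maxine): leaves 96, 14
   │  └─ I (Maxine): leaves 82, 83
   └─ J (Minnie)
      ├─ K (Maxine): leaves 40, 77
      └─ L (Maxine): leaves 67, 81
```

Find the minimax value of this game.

D (Maxine): max(32, 12) = 32
E (Maxine): max(49, 91) = 91
C (Minnie): min(32, 91) = 32
B (Maxine): max(32, 60) = 60
H (Maxine): max(96, 14) = 96
I (Maxine): max(82, 83) = 83
G (Minnie): min(96, 83) = 83
K (Maxine): max(40, 77) = 77
L (Maxine): max(67, 81) = 81
J (Minnie): min(77, 81) = 77
F (Maxine): max(83, 77) = 83
Root (Minnie): min(60, 83) = 60

60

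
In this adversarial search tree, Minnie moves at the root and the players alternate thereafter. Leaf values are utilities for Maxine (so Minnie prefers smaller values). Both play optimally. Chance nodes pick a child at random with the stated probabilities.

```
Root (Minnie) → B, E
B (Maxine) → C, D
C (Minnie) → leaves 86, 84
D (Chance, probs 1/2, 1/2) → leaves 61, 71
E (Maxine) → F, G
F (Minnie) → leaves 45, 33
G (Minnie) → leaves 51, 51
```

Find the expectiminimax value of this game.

51

C (Minnie): min(86, 84) = 84
D (Chance): 1/2·61 + 1/2·71 = 66
B (Maxine): max(84, 66) = 84
F (Minnie): min(45, 33) = 33
G (Minnie): min(51, 51) = 51
E (Maxine): max(33, 51) = 51
Root (Minnie): min(84, 51) = 51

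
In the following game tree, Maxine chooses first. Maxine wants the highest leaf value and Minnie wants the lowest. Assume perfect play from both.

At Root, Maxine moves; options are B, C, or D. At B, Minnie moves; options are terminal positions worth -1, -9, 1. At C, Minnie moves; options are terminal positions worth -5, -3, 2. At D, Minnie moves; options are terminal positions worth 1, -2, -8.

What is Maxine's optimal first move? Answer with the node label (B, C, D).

C

B (Minnie): min(-1, -9, 1) = -9
C (Minnie): min(-5, -3, 2) = -5
D (Minnie): min(1, -2, -8) = -8
Root (Maxine): max(-9, -5, -8) = -5
Maxine picks the child with the highest value: C (value -5).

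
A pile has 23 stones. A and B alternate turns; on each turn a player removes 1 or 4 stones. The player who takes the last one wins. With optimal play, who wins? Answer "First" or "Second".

First

Mark each pile size as W (mover wins) or L (mover loses):
i:   0  1  2  3  4  5  6  7  8  9 10 11 12 13 14 15 16 17 18 19 20 21 22 23
     L  W  L  W  W  L  W  L  W  W  L  W  L  W  W  L  W  L  W  W  L  W  L  W
Position 23 is W, so the first player wins.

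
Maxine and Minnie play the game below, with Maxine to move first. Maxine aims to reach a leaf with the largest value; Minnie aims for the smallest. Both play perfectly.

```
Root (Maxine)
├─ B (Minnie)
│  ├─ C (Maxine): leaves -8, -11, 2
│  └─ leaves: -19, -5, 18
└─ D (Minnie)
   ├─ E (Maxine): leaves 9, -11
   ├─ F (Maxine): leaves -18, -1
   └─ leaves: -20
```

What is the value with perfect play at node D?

-20

E: max(9, -11) = 9
F: max(-18, -1) = -1
D: min(9, -1, -20) = -20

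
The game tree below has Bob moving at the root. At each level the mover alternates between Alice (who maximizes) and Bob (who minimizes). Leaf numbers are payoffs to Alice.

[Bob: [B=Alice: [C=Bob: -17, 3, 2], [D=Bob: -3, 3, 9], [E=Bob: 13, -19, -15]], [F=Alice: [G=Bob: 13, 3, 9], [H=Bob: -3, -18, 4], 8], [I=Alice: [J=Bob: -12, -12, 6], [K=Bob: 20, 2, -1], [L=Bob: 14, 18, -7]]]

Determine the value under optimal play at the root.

C (Bob): min(-17, 3, 2) = -17
D (Bob): min(-3, 3, 9) = -3
E (Bob): min(13, -19, -15) = -19
B (Alice): max(-17, -3, -19) = -3
G (Bob): min(13, 3, 9) = 3
H (Bob): min(-3, -18, 4) = -18
F (Alice): max(3, -18, 8) = 8
J (Bob): min(-12, -12, 6) = -12
K (Bob): min(20, 2, -1) = -1
L (Bob): min(14, 18, -7) = -7
I (Alice): max(-12, -1, -7) = -1
Root (Bob): min(-3, 8, -1) = -3

-3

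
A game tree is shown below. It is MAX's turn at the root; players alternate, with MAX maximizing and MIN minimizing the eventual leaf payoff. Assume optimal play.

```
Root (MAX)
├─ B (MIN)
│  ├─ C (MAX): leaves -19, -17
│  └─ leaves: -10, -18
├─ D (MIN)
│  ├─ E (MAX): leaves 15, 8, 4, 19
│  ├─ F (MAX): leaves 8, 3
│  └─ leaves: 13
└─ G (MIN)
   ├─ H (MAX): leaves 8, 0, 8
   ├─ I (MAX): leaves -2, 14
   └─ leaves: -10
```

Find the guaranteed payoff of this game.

C (MAX): max(-19, -17) = -17
B (MIN): min(-17, -10, -18) = -18
E (MAX): max(15, 8, 4, 19) = 19
F (MAX): max(8, 3) = 8
D (MIN): min(19, 8, 13) = 8
H (MAX): max(8, 0, 8) = 8
I (MAX): max(-2, 14) = 14
G (MIN): min(8, 14, -10) = -10
Root (MAX): max(-18, 8, -10) = 8

8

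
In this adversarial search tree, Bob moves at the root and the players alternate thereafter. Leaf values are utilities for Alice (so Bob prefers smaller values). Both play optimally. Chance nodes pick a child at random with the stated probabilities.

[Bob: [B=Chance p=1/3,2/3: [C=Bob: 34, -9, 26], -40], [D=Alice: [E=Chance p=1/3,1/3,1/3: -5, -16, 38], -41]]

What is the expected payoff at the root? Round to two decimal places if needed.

-29.67

C (Bob): min(34, -9, 26) = -9
B (Chance): 1/3·-9 + 2/3·-40 = -29.67
E (Chance): 1/3·-5 + 1/3·-16 + 1/3·38 = 5.67
D (Alice): max(5.67, -41) = 5.67
Root (Bob): min(-29.67, 5.67) = -29.67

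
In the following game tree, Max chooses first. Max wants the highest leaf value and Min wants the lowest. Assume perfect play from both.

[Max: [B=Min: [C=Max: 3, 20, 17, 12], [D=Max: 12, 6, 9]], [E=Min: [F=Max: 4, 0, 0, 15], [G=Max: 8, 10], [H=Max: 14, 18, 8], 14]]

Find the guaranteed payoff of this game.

C (Max): max(3, 20, 17, 12) = 20
D (Max): max(12, 6, 9) = 12
B (Min): min(20, 12) = 12
F (Max): max(4, 0, 0, 15) = 15
G (Max): max(8, 10) = 10
H (Max): max(14, 18, 8) = 18
E (Min): min(15, 10, 18, 14) = 10
Root (Max): max(12, 10) = 12

12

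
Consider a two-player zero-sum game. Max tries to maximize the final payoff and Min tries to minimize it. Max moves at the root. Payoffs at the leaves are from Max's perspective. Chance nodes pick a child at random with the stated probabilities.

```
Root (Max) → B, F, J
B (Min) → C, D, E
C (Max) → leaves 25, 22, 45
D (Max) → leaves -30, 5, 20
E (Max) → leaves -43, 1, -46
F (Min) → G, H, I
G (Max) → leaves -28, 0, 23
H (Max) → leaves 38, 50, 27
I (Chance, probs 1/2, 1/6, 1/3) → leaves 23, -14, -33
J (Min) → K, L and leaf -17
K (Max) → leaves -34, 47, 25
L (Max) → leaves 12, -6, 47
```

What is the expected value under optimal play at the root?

1

C (Max): max(25, 22, 45) = 45
D (Max): max(-30, 5, 20) = 20
E (Max): max(-43, 1, -46) = 1
B (Min): min(45, 20, 1) = 1
G (Max): max(-28, 0, 23) = 23
H (Max): max(38, 50, 27) = 50
I (Chance): 1/2·23 + 1/6·-14 + 1/3·-33 = -1.83
F (Min): min(23, 50, -1.83) = -1.83
K (Max): max(-34, 47, 25) = 47
L (Max): max(12, -6, 47) = 47
J (Min): min(47, 47, -17) = -17
Root (Max): max(1, -1.83, -17) = 1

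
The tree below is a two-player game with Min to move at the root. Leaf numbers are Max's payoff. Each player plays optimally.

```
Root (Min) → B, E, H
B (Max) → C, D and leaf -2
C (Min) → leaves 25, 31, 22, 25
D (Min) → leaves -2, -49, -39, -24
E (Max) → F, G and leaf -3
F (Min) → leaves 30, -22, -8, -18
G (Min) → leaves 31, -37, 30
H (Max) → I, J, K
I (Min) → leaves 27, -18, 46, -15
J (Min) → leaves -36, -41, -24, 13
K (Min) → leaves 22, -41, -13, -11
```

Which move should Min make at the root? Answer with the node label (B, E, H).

C (Min): min(25, 31, 22, 25) = 22
D (Min): min(-2, -49, -39, -24) = -49
B (Max): max(22, -49, -2) = 22
F (Min): min(30, -22, -8, -18) = -22
G (Min): min(31, -37, 30) = -37
E (Max): max(-22, -37, -3) = -3
I (Min): min(27, -18, 46, -15) = -18
J (Min): min(-36, -41, -24, 13) = -41
K (Min): min(22, -41, -13, -11) = -41
H (Max): max(-18, -41, -41) = -18
Root (Min): min(22, -3, -18) = -18
Min picks the child with the lowest value: H (value -18).

H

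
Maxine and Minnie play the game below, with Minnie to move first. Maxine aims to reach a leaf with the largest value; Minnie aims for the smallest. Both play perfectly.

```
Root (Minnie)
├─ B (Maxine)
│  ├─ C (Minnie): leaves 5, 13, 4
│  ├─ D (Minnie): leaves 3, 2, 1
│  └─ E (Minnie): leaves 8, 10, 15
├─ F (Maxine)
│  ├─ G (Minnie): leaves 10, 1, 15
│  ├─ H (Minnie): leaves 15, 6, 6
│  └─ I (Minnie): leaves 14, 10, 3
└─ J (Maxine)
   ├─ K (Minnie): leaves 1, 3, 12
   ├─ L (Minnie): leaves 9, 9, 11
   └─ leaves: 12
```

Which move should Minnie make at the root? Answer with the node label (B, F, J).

F

C (Minnie): min(5, 13, 4) = 4
D (Minnie): min(3, 2, 1) = 1
E (Minnie): min(8, 10, 15) = 8
B (Maxine): max(4, 1, 8) = 8
G (Minnie): min(10, 1, 15) = 1
H (Minnie): min(15, 6, 6) = 6
I (Minnie): min(14, 10, 3) = 3
F (Maxine): max(1, 6, 3) = 6
K (Minnie): min(1, 3, 12) = 1
L (Minnie): min(9, 9, 11) = 9
J (Maxine): max(1, 9, 12) = 12
Root (Minnie): min(8, 6, 12) = 6
Minnie picks the child with the lowest value: F (value 6).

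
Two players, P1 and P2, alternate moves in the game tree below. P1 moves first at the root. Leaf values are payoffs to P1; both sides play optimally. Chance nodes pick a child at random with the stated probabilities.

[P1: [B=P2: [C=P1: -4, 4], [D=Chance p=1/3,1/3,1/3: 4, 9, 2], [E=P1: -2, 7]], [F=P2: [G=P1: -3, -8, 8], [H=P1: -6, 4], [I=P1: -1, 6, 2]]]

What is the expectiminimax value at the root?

4

C (P1): max(-4, 4) = 4
D (Chance): 1/3·4 + 1/3·9 + 1/3·2 = 5
E (P1): max(-2, 7) = 7
B (P2): min(4, 5, 7) = 4
G (P1): max(-3, -8, 8) = 8
H (P1): max(-6, 4) = 4
I (P1): max(-1, 6, 2) = 6
F (P2): min(8, 4, 6) = 4
Root (P1): max(4, 4) = 4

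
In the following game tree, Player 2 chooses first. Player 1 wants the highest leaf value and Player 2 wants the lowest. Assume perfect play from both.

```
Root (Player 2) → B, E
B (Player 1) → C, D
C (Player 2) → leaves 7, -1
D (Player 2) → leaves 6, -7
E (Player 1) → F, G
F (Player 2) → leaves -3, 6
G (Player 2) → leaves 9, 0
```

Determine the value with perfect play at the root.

-1

C (Player 2): min(7, -1) = -1
D (Player 2): min(6, -7) = -7
B (Player 1): max(-1, -7) = -1
F (Player 2): min(-3, 6) = -3
G (Player 2): min(9, 0) = 0
E (Player 1): max(-3, 0) = 0
Root (Player 2): min(-1, 0) = -1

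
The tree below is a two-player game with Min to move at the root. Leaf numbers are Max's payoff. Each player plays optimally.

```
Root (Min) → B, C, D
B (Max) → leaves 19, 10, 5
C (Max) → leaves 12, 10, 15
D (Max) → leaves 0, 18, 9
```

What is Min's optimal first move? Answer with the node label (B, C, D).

C

B (Max): max(19, 10, 5) = 19
C (Max): max(12, 10, 15) = 15
D (Max): max(0, 18, 9) = 18
Root (Min): min(19, 15, 18) = 15
Min picks the child with the lowest value: C (value 15).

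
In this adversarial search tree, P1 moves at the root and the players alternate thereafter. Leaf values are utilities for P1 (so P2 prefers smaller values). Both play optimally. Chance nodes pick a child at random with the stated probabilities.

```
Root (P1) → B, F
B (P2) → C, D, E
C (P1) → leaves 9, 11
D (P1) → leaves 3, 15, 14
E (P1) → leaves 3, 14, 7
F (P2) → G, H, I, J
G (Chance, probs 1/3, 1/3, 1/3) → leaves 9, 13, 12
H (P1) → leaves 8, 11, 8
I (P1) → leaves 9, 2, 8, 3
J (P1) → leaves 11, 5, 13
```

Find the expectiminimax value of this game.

C (P1): max(9, 11) = 11
D (P1): max(3, 15, 14) = 15
E (P1): max(3, 14, 7) = 14
B (P2): min(11, 15, 14) = 11
G (Chance): 1/3·9 + 1/3·13 + 1/3·12 = 11.33
H (P1): max(8, 11, 8) = 11
I (P1): max(9, 2, 8, 3) = 9
J (P1): max(11, 5, 13) = 13
F (P2): min(11.33, 11, 9, 13) = 9
Root (P1): max(11, 9) = 11

11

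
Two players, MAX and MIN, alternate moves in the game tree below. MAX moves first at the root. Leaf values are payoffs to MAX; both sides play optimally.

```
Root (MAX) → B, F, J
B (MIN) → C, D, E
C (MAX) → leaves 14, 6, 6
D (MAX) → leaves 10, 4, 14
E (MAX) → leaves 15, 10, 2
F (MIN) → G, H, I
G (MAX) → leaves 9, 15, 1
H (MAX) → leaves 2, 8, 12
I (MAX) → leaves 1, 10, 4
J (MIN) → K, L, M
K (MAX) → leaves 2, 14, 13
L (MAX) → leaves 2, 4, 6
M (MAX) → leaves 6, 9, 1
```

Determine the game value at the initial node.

C (MAX): max(14, 6, 6) = 14
D (MAX): max(10, 4, 14) = 14
E (MAX): max(15, 10, 2) = 15
B (MIN): min(14, 14, 15) = 14
G (MAX): max(9, 15, 1) = 15
H (MAX): max(2, 8, 12) = 12
I (MAX): max(1, 10, 4) = 10
F (MIN): min(15, 12, 10) = 10
K (MAX): max(2, 14, 13) = 14
L (MAX): max(2, 4, 6) = 6
M (MAX): max(6, 9, 1) = 9
J (MIN): min(14, 6, 9) = 6
Root (MAX): max(14, 10, 6) = 14

14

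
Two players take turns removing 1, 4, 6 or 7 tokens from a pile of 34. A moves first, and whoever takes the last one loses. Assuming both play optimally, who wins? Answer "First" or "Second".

First

Compute winning (W) and losing (L) positions by backward induction:
i:   0  1  2  3  4  5  6  7  8  9 10 11 12 13 14 15 16 17 18 19 20 21 22 23 24 25 26 27 28 29 30 31 32 33 34
     W  L  W  L  W  W  L  W  W  W  W  L  W  W  L  W  L  W  W  L  W  W  W  W  L  W  W  L  W  L  W  W  L  W  W
Position 34 is W, so the first player wins.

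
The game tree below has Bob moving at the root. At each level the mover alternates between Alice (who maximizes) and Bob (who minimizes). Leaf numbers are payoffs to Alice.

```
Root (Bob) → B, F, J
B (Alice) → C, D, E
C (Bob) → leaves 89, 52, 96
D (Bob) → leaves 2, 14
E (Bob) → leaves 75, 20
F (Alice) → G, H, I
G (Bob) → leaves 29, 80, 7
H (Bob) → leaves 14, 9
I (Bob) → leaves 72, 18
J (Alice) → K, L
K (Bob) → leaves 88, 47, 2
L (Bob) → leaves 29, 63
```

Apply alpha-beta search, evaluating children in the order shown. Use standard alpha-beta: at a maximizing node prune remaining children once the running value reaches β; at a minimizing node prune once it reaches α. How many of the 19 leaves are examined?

18

C [α=-∞,β=+∞]: v=52
D [α=52,β=+∞]: v=2 after child 1 ≤ α → α-cutoff, skip 1
E [α=52,β=+∞]: v=20
B [α=-∞,β=+∞]: v=52
G [α=-∞,β=52]: v=7
H [α=7,β=52]: v=9
I [α=9,β=52]: v=18
F [α=-∞,β=52]: v=18
K [α=-∞,β=18]: v=2
L [α=2,β=18]: v=29
J [α=-∞,β=18]: v=29
Root [α=-∞,β=+∞]: v=18
Leaves evaluated: 18 of 19.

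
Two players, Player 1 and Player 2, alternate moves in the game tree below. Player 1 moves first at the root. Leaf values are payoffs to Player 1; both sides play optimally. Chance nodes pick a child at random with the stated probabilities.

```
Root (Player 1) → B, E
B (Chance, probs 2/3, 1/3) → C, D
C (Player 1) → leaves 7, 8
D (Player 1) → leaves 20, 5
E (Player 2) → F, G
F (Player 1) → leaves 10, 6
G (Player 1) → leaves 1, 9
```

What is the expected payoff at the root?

12

C (Player 1): max(7, 8) = 8
D (Player 1): max(20, 5) = 20
B (Chance): 2/3·8 + 1/3·20 = 12
F (Player 1): max(10, 6) = 10
G (Player 1): max(1, 9) = 9
E (Player 2): min(10, 9) = 9
Root (Player 1): max(12, 9) = 12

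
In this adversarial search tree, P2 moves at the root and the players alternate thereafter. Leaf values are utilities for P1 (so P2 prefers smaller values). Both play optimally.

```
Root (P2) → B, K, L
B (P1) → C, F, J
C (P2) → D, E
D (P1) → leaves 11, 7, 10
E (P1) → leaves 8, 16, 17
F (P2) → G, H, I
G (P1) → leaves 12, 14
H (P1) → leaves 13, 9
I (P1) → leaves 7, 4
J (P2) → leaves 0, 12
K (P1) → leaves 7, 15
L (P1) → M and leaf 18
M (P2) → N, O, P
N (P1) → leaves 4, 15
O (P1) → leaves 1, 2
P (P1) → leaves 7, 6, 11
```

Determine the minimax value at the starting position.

11

D (P1): max(11, 7, 10) = 11
E (P1): max(8, 16, 17) = 17
C (P2): min(11, 17) = 11
G (P1): max(12, 14) = 14
H (P1): max(13, 9) = 13
I (P1): max(7, 4) = 7
F (P2): min(14, 13, 7) = 7
J (P2): min(0, 12) = 0
B (P1): max(11, 7, 0) = 11
K (P1): max(7, 15) = 15
N (P1): max(4, 15) = 15
O (P1): max(1, 2) = 2
P (P1): max(7, 6, 11) = 11
M (P2): min(15, 2, 11) = 2
L (P1): max(2, 18) = 18
Root (P2): min(11, 15, 18) = 11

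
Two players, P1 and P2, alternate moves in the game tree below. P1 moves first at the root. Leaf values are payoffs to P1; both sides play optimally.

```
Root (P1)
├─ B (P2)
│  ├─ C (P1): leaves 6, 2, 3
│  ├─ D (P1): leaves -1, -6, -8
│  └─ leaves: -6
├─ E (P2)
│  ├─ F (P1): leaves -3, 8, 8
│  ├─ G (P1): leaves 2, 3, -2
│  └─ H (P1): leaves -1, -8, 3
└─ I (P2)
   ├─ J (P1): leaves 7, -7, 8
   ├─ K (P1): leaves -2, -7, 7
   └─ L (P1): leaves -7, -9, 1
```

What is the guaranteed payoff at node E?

3

F: max(-3, 8, 8) = 8
G: max(2, 3, -2) = 3
H: max(-1, -8, 3) = 3
E: min(8, 3, 3) = 3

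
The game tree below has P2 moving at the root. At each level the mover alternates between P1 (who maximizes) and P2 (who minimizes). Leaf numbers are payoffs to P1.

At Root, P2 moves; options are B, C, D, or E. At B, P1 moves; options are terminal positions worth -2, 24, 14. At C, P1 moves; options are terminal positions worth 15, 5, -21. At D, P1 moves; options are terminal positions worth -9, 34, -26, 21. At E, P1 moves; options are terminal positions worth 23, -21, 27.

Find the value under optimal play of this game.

15

B (P1): max(-2, 24, 14) = 24
C (P1): max(15, 5, -21) = 15
D (P1): max(-9, 34, -26, 21) = 34
E (P1): max(23, -21, 27) = 27
Root (P2): min(24, 15, 34, 27) = 15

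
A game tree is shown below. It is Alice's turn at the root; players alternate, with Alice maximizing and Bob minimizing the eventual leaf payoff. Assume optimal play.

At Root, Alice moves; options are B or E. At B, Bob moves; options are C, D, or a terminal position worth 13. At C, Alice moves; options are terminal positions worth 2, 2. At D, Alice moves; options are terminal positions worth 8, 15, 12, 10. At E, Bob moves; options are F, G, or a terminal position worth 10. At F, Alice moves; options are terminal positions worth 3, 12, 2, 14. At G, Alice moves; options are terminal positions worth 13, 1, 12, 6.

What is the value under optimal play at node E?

10

F: max(3, 12, 2, 14) = 14
G: max(13, 1, 12, 6) = 13
E: min(14, 13, 10) = 10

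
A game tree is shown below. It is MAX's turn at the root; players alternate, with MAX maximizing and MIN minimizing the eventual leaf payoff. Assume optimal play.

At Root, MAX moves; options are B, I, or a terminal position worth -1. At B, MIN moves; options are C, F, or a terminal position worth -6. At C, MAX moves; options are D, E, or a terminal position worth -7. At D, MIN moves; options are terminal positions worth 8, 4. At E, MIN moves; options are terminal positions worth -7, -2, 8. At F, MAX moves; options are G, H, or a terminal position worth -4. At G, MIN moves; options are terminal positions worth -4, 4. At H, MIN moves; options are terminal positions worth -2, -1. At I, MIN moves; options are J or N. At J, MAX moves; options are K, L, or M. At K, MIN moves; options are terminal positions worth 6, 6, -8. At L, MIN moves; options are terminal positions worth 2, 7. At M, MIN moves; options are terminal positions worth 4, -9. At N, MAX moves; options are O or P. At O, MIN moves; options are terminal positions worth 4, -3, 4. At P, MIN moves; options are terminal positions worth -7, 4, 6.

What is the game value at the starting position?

-1

D (MIN): min(8, 4) = 4
E (MIN): min(-7, -2, 8) = -7
C (MAX): max(4, -7, -7) = 4
G (MIN): min(-4, 4) = -4
H (MIN): min(-2, -1) = -2
F (MAX): max(-4, -2, -4) = -2
B (MIN): min(4, -2, -6) = -6
K (MIN): min(6, 6, -8) = -8
L (MIN): min(2, 7) = 2
M (MIN): min(4, -9) = -9
J (MAX): max(-8, 2, -9) = 2
O (MIN): min(4, -3, 4) = -3
P (MIN): min(-7, 4, 6) = -7
N (MAX): max(-3, -7) = -3
I (MIN): min(2, -3) = -3
Root (MAX): max(-6, -3, -1) = -1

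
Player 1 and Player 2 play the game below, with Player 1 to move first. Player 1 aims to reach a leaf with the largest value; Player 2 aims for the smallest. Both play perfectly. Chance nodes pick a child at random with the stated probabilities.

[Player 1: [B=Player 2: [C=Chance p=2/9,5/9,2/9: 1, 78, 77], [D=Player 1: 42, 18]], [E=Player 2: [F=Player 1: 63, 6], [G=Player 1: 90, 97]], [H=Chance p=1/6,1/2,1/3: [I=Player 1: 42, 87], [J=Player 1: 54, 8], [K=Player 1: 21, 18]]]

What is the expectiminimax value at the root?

C (Chance): 2/9·1 + 5/9·78 + 2/9·77 = 60.67
D (Player 1): max(42, 18) = 42
B (Player 2): min(60.67, 42) = 42
F (Player 1): max(63, 6) = 63
G (Player 1): max(90, 97) = 97
E (Player 2): min(63, 97) = 63
I (Player 1): max(42, 87) = 87
J (Player 1): max(54, 8) = 54
K (Player 1): max(21, 18) = 21
H (Chance): 1/6·87 + 1/2·54 + 1/3·21 = 48.5
Root (Player 1): max(42, 63, 48.5) = 63

63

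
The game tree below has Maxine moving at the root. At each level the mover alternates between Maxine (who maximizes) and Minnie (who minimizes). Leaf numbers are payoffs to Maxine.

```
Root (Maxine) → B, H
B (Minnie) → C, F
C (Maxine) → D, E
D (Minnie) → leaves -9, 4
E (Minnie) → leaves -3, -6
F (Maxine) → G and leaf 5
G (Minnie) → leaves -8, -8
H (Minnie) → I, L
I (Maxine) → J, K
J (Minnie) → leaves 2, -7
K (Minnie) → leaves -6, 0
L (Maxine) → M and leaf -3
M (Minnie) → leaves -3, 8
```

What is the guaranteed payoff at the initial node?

D (Minnie): min(-9, 4) = -9
E (Minnie): min(-3, -6) = -6
C (Maxine): max(-9, -6) = -6
G (Minnie): min(-8, -8) = -8
F (Maxine): max(-8, 5) = 5
B (Minnie): min(-6, 5) = -6
J (Minnie): min(2, -7) = -7
K (Minnie): min(-6, 0) = -6
I (Maxine): max(-7, -6) = -6
M (Minnie): min(-3, 8) = -3
L (Maxine): max(-3, -3) = -3
H (Minnie): min(-6, -3) = -6
Root (Maxine): max(-6, -6) = -6

-6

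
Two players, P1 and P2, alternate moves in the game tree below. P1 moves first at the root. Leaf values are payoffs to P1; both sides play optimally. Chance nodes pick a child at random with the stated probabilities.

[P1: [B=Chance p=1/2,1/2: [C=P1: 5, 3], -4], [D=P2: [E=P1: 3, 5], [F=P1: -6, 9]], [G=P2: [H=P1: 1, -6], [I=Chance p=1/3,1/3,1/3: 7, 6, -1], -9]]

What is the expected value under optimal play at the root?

C (P1): max(5, 3) = 5
B (Chance): 1/2·5 + 1/2·-4 = 0.5
E (P1): max(3, 5) = 5
F (P1): max(-6, 9) = 9
D (P2): min(5, 9) = 5
H (P1): max(1, -6) = 1
I (Chance): 1/3·7 + 1/3·6 + 1/3·-1 = 4
G (P2): min(1, 4, -9) = -9
Root (P1): max(0.5, 5, -9) = 5

5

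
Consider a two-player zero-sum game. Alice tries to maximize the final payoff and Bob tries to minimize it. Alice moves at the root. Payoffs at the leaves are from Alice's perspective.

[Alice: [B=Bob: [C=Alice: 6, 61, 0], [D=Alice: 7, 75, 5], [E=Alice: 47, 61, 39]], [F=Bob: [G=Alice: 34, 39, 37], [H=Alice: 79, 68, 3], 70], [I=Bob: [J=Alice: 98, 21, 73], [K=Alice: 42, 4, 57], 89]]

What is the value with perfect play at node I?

J: max(98, 21, 73) = 98
K: max(42, 4, 57) = 57
I: min(98, 57, 89) = 57

57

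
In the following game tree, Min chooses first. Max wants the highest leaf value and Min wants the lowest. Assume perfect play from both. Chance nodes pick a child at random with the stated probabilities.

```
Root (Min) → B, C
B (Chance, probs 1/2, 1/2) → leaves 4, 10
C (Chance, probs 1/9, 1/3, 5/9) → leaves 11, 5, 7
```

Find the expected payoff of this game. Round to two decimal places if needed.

6.78

B (Chance): 1/2·4 + 1/2·10 = 7
C (Chance): 1/9·11 + 1/3·5 + 5/9·7 = 6.78
Root (Min): min(7, 6.78) = 6.78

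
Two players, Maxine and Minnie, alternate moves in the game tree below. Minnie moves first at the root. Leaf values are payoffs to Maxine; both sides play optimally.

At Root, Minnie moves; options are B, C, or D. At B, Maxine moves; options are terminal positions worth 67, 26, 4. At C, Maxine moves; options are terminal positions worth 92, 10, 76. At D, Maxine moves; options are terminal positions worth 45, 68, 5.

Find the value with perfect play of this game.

B (Maxine): max(67, 26, 4) = 67
C (Maxine): max(92, 10, 76) = 92
D (Maxine): max(45, 68, 5) = 68
Root (Minnie): min(67, 92, 68) = 67

67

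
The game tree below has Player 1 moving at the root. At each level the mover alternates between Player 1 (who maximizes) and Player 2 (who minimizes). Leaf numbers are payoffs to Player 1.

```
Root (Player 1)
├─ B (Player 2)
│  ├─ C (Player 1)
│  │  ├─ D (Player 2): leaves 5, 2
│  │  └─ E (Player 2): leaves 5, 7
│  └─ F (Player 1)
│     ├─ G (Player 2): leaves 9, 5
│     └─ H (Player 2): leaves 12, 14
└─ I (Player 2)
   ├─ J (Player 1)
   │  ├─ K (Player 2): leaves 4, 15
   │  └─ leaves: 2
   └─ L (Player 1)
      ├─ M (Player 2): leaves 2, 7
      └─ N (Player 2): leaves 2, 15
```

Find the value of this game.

D (Player 2): min(5, 2) = 2
E (Player 2): min(5, 7) = 5
C (Player 1): max(2, 5) = 5
G (Player 2): min(9, 5) = 5
H (Player 2): min(12, 14) = 12
F (Player 1): max(5, 12) = 12
B (Player 2): min(5, 12) = 5
K (Player 2): min(4, 15) = 4
J (Player 1): max(4, 2) = 4
M (Player 2): min(2, 7) = 2
N (Player 2): min(2, 15) = 2
L (Player 1): max(2, 2) = 2
I (Player 2): min(4, 2) = 2
Root (Player 1): max(5, 2) = 5

5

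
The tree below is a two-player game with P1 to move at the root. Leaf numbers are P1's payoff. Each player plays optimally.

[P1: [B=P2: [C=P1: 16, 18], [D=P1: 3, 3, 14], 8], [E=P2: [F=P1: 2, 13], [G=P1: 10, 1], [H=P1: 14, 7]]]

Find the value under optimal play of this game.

10

C (P1): max(16, 18) = 18
D (P1): max(3, 3, 14) = 14
B (P2): min(18, 14, 8) = 8
F (P1): max(2, 13) = 13
G (P1): max(10, 1) = 10
H (P1): max(14, 7) = 14
E (P2): min(13, 10, 14) = 10
Root (P1): max(8, 10) = 10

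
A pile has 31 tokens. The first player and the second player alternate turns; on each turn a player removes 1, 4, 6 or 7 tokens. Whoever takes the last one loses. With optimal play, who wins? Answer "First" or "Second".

i:   0  1  2  3  4  5  6  7  8  9 10 11 12 13 14 15 16 17 18 19 20 21 22 23 24 25 26 27 28 29 30 31
     W  L  W  L  W  W  L  W  W  W  W  L  W  W  L  W  L  W  W  L  W  W  W  W  L  W  W  L  W  L  W  W
Position 31 is W, so the first player wins.

First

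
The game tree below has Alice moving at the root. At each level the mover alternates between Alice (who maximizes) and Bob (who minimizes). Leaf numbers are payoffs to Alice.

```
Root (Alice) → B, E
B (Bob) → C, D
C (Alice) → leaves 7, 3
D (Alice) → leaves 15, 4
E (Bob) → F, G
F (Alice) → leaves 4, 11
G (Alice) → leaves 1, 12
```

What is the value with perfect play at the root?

C (Alice): max(7, 3) = 7
D (Alice): max(15, 4) = 15
B (Bob): min(7, 15) = 7
F (Alice): max(4, 11) = 11
G (Alice): max(1, 12) = 12
E (Bob): min(11, 12) = 11
Root (Alice): max(7, 11) = 11

11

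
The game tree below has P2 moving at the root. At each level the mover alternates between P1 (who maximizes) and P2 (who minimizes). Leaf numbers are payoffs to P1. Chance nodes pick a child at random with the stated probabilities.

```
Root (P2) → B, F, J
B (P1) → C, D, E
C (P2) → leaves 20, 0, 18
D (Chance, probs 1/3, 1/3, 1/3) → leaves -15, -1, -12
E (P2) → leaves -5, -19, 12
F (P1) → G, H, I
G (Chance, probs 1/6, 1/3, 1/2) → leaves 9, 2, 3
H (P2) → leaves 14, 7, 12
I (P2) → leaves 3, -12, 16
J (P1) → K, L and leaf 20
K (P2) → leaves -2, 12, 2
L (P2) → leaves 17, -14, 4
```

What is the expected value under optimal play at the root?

C (P2): min(20, 0, 18) = 0
D (Chance): 1/3·-15 + 1/3·-1 + 1/3·-12 = -9.33
E (P2): min(-5, -19, 12) = -19
B (P1): max(0, -9.33, -19) = 0
G (Chance): 1/6·9 + 1/3·2 + 1/2·3 = 3.67
H (P2): min(14, 7, 12) = 7
I (P2): min(3, -12, 16) = -12
F (P1): max(3.67, 7, -12) = 7
K (P2): min(-2, 12, 2) = -2
L (P2): min(17, -14, 4) = -14
J (P1): max(-2, -14, 20) = 20
Root (P2): min(0, 7, 20) = 0

0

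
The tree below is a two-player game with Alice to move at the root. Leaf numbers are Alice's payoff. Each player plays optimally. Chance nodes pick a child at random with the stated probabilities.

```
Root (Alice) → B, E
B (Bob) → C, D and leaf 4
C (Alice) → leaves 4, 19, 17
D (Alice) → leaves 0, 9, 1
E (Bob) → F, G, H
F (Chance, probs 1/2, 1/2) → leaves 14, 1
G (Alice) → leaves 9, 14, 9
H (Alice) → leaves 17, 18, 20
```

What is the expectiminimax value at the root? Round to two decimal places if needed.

7.5

C (Alice): max(4, 19, 17) = 19
D (Alice): max(0, 9, 1) = 9
B (Bob): min(19, 9, 4) = 4
F (Chance): 1/2·14 + 1/2·1 = 7.5
G (Alice): max(9, 14, 9) = 14
H (Alice): max(17, 18, 20) = 20
E (Bob): min(7.5, 14, 20) = 7.5
Root (Alice): max(4, 7.5) = 7.5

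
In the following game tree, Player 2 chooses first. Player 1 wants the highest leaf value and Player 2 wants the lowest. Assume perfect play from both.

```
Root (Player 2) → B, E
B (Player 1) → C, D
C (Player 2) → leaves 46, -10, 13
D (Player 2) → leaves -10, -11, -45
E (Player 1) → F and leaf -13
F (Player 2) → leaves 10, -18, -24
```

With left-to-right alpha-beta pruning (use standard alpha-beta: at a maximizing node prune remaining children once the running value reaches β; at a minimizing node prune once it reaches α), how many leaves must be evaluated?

C [α=-∞,β=+∞]: v=-10
D [α=-10,β=+∞]: v=-10 after child 1 ≤ α → α-cutoff, skip 2
B [α=-∞,β=+∞]: v=-10
F [α=-∞,β=-10]: v=-24
E [α=-∞,β=-10]: v=-13
Root [α=-∞,β=+∞]: v=-13
Leaves evaluated: 8 of 10.

8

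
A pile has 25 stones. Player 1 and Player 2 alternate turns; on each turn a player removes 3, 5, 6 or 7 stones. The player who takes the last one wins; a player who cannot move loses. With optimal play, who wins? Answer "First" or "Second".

First

i:   0  1  2  3  4  5  6  7  8  9 10 11 12 13 14 15 16 17 18 19 20 21 22 23 24 25
     L  L  L  W  W  W  W  W  W  W  L  L  L  W  W  W  W  W  W  W  L  L  L  W  W  W
Position 25 is W, so the first player wins.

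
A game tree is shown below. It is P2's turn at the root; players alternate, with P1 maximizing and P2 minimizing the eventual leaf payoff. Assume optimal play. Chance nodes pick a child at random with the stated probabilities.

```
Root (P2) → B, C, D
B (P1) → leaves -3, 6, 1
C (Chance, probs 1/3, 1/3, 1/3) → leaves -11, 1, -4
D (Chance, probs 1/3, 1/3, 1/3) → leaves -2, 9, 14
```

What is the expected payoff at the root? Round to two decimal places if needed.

B (P1): max(-3, 6, 1) = 6
C (Chance): 1/3·-11 + 1/3·1 + 1/3·-4 = -4.67
D (Chance): 1/3·-2 + 1/3·9 + 1/3·14 = 7
Root (P2): min(6, -4.67, 7) = -4.67

-4.67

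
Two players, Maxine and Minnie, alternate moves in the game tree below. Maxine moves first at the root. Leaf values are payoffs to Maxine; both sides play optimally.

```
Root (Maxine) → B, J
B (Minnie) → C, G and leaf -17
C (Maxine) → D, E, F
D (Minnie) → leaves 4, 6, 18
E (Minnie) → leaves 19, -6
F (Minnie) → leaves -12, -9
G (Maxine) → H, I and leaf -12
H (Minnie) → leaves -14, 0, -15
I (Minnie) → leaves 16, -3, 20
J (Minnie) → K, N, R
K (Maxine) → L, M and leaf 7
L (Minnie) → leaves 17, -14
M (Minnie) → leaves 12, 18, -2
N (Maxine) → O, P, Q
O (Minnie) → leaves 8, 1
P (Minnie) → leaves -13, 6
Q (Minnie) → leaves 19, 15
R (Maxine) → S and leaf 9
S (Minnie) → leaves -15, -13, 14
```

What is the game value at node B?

-17

D: min(4, 6, 18) = 4
E: min(19, -6) = -6
F: min(-12, -9) = -12
C: max(4, -6, -12) = 4
H: min(-14, 0, -15) = -15
I: min(16, -3, 20) = -3
G: max(-15, -3, -12) = -3
B: min(4, -3, -17) = -17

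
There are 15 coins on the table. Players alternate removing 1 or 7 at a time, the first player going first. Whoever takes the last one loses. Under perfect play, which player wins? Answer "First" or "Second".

Second

i:   0  1  2  3  4  5  6  7  8  9 10 11 12 13 14 15
     W  L  W  L  W  L  W  L  W  L  W  L  W  L  W  L
Position 15 is L, so the second player wins.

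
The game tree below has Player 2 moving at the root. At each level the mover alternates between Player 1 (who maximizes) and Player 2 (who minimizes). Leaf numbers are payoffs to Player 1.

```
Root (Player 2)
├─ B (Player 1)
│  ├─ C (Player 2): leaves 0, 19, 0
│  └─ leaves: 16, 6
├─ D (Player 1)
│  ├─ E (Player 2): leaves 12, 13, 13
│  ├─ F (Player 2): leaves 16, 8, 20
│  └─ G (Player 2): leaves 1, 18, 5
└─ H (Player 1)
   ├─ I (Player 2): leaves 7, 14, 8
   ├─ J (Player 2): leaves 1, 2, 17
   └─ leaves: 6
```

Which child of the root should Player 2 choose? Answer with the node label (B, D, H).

H

C (Player 2): min(0, 19, 0) = 0
B (Player 1): max(0, 16, 6) = 16
E (Player 2): min(12, 13, 13) = 12
F (Player 2): min(16, 8, 20) = 8
G (Player 2): min(1, 18, 5) = 1
D (Player 1): max(12, 8, 1) = 12
I (Player 2): min(7, 14, 8) = 7
J (Player 2): min(1, 2, 17) = 1
H (Player 1): max(7, 1, 6) = 7
Root (Player 2): min(16, 12, 7) = 7
Player 2 picks the child with the lowest value: H (value 7).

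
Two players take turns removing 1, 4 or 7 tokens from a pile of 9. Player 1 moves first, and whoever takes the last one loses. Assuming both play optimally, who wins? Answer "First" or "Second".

i:   0  1  2  3  4  5  6  7  8  9
     W  L  W  L  W  W  L  W  W  L
Position 9 is L, so the second player wins.

Second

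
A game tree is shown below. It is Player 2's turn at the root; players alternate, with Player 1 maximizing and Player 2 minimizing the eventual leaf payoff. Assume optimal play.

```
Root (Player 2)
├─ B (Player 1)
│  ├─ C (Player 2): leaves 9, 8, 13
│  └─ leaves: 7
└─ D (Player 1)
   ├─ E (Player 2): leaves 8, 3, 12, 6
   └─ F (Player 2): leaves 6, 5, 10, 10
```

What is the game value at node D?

5

E: min(8, 3, 12, 6) = 3
F: min(6, 5, 10, 10) = 5
D: max(3, 5) = 5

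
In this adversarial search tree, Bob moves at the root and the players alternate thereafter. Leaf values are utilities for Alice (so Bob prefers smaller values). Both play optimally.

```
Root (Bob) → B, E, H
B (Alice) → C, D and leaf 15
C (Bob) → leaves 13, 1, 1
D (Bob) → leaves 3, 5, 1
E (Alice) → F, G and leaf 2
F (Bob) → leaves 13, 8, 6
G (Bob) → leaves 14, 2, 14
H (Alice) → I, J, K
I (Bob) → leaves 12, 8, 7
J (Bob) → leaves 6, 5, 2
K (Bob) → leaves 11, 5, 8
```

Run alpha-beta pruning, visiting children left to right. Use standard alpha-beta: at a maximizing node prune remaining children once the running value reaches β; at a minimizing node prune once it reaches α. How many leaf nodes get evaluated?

C [α=-∞,β=+∞]: v=1
D [α=1,β=+∞]: v=1
B [α=-∞,β=+∞]: v=15
F [α=-∞,β=15]: v=6
G [α=6,β=15]: v=2 after child 2 ≤ α → α-cutoff, skip 1
E [α=-∞,β=15]: v=6
I [α=-∞,β=6]: v=7
H [α=-∞,β=6]: v=7 after child 1 ≥ β → β-cutoff, skip 2
Root [α=-∞,β=+∞]: v=6
Leaves evaluated: 16 of 23.

16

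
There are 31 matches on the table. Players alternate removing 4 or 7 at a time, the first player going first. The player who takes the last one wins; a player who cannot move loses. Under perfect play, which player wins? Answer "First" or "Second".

First

Mark each pile size as W (mover wins) or L (mover loses):
i:   0  1  2  3  4  5  6  7  8  9 10 11 12 13 14 15 16 17 18 19 20 21 22 23 24 25 26 27 28 29 30 31
     L  L  L  L  W  W  W  W  W  W  W  L  L  L  L  W  W  W  W  W  W  W  L  L  L  L  W  W  W  W  W  W
Position 31 is W, so the first player wins.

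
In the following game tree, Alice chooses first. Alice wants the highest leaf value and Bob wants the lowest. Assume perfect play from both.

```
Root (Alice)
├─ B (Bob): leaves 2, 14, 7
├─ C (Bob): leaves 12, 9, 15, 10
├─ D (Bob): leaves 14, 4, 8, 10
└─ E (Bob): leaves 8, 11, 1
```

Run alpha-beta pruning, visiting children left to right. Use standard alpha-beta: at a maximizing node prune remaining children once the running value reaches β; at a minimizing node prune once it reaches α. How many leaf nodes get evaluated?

B [α=-∞,β=+∞]: v=2
C [α=2,β=+∞]: v=9
D [α=9,β=+∞]: v=4 after child 2 ≤ α → α-cutoff, skip 2
E [α=9,β=+∞]: v=8 after child 1 ≤ α → α-cutoff, skip 2
Root [α=-∞,β=+∞]: v=9
Leaves evaluated: 10 of 14.

10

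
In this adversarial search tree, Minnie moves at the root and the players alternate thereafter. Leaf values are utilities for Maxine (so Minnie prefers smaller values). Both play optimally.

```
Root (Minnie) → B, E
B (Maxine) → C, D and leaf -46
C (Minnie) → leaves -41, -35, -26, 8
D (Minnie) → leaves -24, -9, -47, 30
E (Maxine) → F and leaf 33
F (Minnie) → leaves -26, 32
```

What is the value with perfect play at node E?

33

F: min(-26, 32) = -26
E: max(-26, 33) = 33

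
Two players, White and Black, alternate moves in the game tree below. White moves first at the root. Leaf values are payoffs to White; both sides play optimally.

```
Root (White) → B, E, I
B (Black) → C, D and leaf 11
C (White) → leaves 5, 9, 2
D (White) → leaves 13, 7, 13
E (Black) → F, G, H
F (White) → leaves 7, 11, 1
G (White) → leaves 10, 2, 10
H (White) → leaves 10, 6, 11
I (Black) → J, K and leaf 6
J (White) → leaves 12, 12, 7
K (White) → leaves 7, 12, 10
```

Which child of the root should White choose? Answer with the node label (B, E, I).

E

C (White): max(5, 9, 2) = 9
D (White): max(13, 7, 13) = 13
B (Black): min(9, 13, 11) = 9
F (White): max(7, 11, 1) = 11
G (White): max(10, 2, 10) = 10
H (White): max(10, 6, 11) = 11
E (Black): min(11, 10, 11) = 10
J (White): max(12, 12, 7) = 12
K (White): max(7, 12, 10) = 12
I (Black): min(12, 12, 6) = 6
Root (White): max(9, 10, 6) = 10
White picks the child with the highest value: E (value 10).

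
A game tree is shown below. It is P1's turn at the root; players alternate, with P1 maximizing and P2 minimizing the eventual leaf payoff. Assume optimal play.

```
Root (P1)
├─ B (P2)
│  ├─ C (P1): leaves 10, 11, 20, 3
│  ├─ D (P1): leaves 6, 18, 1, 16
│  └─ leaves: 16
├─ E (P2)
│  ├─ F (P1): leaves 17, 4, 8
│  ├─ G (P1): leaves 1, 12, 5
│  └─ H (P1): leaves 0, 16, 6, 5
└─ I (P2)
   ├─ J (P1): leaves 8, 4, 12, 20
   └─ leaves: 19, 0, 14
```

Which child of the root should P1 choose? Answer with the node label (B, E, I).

B

C (P1): max(10, 11, 20, 3) = 20
D (P1): max(6, 18, 1, 16) = 18
B (P2): min(20, 18, 16) = 16
F (P1): max(17, 4, 8) = 17
G (P1): max(1, 12, 5) = 12
H (P1): max(0, 16, 6, 5) = 16
E (P2): min(17, 12, 16) = 12
J (P1): max(8, 4, 12, 20) = 20
I (P2): min(20, 19, 0, 14) = 0
Root (P1): max(16, 12, 0) = 16
P1 picks the child with the highest value: B (value 16).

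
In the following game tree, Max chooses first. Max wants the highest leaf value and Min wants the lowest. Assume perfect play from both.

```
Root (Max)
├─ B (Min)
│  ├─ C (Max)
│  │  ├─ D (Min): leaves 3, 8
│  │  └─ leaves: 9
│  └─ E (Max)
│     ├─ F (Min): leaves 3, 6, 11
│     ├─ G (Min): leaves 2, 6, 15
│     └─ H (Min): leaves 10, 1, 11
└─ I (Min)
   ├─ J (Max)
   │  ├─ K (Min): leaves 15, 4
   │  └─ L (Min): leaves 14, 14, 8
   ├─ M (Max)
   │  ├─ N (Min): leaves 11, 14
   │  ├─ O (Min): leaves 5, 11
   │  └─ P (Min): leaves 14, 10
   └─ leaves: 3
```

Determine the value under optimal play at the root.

D (Min): min(3, 8) = 3
C (Max): max(3, 9) = 9
F (Min): min(3, 6, 11) = 3
G (Min): min(2, 6, 15) = 2
H (Min): min(10, 1, 11) = 1
E (Max): max(3, 2, 1) = 3
B (Min): min(9, 3) = 3
K (Min): min(15, 4) = 4
L (Min): min(14, 14, 8) = 8
J (Max): max(4, 8) = 8
N (Min): min(11, 14) = 11
O (Min): min(5, 11) = 5
P (Min): min(14, 10) = 10
M (Max): max(11, 5, 10) = 11
I (Min): min(8, 11, 3) = 3
Root (Max): max(3, 3) = 3

3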